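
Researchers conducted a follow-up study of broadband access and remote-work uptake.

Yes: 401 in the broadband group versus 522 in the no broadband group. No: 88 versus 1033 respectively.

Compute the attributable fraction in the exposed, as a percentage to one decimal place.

59.1

From the description: a = 401, b = 88, c = 522, d = 1033.
Risk in exposed = 401/489 = 0.82004; risk in unexposed = 522/1555 = 0.33569.
RR = 0.82004/0.33569 = 2.44284
AR% = (RR − 1)/RR × 100 = (2.44284 − 1)/2.44284 × 100 = 59.0641%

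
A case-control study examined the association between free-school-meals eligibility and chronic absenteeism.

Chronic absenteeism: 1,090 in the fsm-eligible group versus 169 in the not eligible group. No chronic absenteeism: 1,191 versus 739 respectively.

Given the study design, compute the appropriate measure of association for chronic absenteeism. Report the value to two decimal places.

4.00

From the description: a = 1090, b = 1191, c = 169, d = 739.
This is a case-control study: participants were sampled on outcome status, so risks in the source population cannot be estimated directly — relative risk is not valid here. The odds ratio is the appropriate measure.
OR = (a·d)/(b·c) = (1090 × 739) / (1191 × 169) = 805510 / 201279 = 4.00196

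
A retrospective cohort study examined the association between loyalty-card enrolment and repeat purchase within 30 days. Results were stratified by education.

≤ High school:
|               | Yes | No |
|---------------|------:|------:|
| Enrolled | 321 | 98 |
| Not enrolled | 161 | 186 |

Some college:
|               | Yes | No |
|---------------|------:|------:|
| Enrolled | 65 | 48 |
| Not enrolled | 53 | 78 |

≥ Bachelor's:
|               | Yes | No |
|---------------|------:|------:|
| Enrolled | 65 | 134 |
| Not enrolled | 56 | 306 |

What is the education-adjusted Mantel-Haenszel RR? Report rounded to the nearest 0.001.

1.678

RR_MH = Σ(aᵢ·n₀ᵢ/nᵢ) / Σ(cᵢ·n₁ᵢ/nᵢ), with n₁ᵢ = aᵢ+bᵢ (exposed), n₀ᵢ = cᵢ+dᵢ (unexposed), nᵢ = n₁ᵢ+n₀ᵢ.
Stratum 1 (≤ High school): n₁ = 419, n₀ = 347, n = 766; a·n₀/n = 321·347/766 = 145.4138; c·n₁/n = 161·419/766 = 88.0666
Stratum 2 (Some college): n₁ = 113, n₀ = 131, n = 244; a·n₀/n = 65·131/244 = 34.8975; c·n₁/n = 53·113/244 = 24.5451
Stratum 3 (≥ Bachelor's): n₁ = 199, n₀ = 362, n = 561; a·n₀/n = 65·362/561 = 41.9430; c·n₁/n = 56·199/561 = 19.8645
RR_MH = (145.4138 + 34.8975 + 41.9430) / (88.0666 + 24.5451 + 19.8645) = 222.2543 / 132.4762 = 1.67769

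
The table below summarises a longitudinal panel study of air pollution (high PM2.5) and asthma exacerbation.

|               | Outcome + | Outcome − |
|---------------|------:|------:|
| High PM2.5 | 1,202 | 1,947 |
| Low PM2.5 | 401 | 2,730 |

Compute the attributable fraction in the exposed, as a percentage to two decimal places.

66.45

Cells: a = 1202, b = 1947, c = 401, d = 2730.
Risk in exposed = 1202/3149 = 0.38171; risk in unexposed = 401/3131 = 0.12807.
RR = 0.38171/0.12807 = 2.98037
AR% = (RR − 1)/RR × 100 = (2.98037 − 1)/2.98037 × 100 = 66.4471%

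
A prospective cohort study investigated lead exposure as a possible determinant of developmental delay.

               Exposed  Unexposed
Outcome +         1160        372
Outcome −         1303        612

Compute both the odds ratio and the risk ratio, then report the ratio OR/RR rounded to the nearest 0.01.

1.18

Reading the table with exposure as columns: a = 1160 (Exposed, case), b = 1303 (Exposed, non-case), c = 372 (Unexposed, case), d = 612.
OR = (1160·612)/(1303·372) = 709920/484716 = 1.46461
Risk in exposed = 1160/2463 = 0.47097; risk in unexposed = 372/984 = 0.37805; RR = 1.24579
OR/RR = 1.46461 / 1.24579 = 1.17565
The outcome is not rare, so the OR lies further from 1 than the RR.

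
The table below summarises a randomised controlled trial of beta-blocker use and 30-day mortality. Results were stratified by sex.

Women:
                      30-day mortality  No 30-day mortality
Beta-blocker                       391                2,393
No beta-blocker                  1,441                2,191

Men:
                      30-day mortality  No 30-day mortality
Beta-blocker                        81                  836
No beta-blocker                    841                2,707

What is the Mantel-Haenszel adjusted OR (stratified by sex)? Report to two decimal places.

OR_MH = Σ(aᵢdᵢ/nᵢ) / Σ(bᵢcᵢ/nᵢ), where nᵢ is the stratum total.
Stratum 1 (Women): n = 6416; a·d/n = 391·2191/6416 = 133.5226; b·c/n = 2393·1441/6416 = 537.4553
Stratum 2 (Men): n = 4465; a·d/n = 81·2707/4465 = 49.1080; b·c/n = 836·841/4465 = 157.4638
OR_MH = (133.5226 + 49.1080) / (537.4553 + 157.4638) = 182.6306 / 694.9191 = 0.26281

0.26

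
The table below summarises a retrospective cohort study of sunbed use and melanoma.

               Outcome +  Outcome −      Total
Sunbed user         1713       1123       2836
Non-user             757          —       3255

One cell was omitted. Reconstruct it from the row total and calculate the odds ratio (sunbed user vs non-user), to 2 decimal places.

The missing cell is in the unexposed row: 3255 − 757 = 2498.
So a = 1713, b = 1123, c = 757, d = 2498.
OR = (a·d)/(b·c) = (1713 × 2498) / (1123 × 757) = 4279074 / 850111 = 5.03355

5.03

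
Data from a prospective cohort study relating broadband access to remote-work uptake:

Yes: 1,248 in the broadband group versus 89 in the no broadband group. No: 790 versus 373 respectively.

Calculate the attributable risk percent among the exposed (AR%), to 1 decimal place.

68.5

From the description: a = 1248, b = 790, c = 89, d = 373.
Risk in exposed = 1248/2038 = 0.61237; risk in unexposed = 89/462 = 0.19264.
RR = 0.61237/0.19264 = 3.17879
AR% = (RR − 1)/RR × 100 = (3.17879 − 1)/3.17879 × 100 = 68.5415%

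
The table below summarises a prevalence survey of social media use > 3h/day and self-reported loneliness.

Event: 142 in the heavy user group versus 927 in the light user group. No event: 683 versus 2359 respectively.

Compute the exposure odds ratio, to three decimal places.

From the description: a = 142, b = 683, c = 927, d = 2359.
OR = (a·d)/(b·c) = (142 × 2359) / (683 × 927) = 334978 / 633141 = 0.52907
Exposure is associated with lower odds of self-reported loneliness (OR = 0.53 < 1).

0.529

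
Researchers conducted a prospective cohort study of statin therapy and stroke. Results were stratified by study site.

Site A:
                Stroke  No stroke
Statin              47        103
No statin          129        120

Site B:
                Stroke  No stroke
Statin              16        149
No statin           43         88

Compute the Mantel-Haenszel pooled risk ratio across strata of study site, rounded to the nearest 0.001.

RR_MH = Σ(aᵢ·n₀ᵢ/nᵢ) / Σ(cᵢ·n₁ᵢ/nᵢ), with n₁ᵢ = aᵢ+bᵢ (exposed), n₀ᵢ = cᵢ+dᵢ (unexposed), nᵢ = n₁ᵢ+n₀ᵢ.
Stratum 1 (Site A): n₁ = 150, n₀ = 249, n = 399; a·n₀/n = 47·249/399 = 29.3308; c·n₁/n = 129·150/399 = 48.4962
Stratum 2 (Site B): n₁ = 165, n₀ = 131, n = 296; a·n₀/n = 16·131/296 = 7.0811; c·n₁/n = 43·165/296 = 23.9696
RR_MH = (29.3308 + 7.0811) / (48.4962 + 23.9696) = 36.4119 / 72.4658 = 0.50247

0.502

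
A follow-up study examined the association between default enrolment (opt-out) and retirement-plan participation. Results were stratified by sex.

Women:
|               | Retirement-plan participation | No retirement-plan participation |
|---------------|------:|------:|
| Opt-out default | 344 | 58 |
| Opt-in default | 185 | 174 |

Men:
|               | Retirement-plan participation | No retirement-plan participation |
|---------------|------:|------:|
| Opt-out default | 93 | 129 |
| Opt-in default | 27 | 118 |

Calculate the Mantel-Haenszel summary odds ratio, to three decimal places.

4.602

OR_MH = Σ(aᵢdᵢ/nᵢ) / Σ(bᵢcᵢ/nᵢ), where nᵢ is the stratum total.
Stratum 1 (Women): n = 761; a·d/n = 344·174/761 = 78.6544; b·c/n = 58·185/761 = 14.0999
Stratum 2 (Men): n = 367; a·d/n = 93·118/367 = 29.9019; b·c/n = 129·27/367 = 9.4905
OR_MH = (78.6544 + 29.9019) / (14.0999 + 9.4905) = 108.5563 / 23.5903 = 4.60173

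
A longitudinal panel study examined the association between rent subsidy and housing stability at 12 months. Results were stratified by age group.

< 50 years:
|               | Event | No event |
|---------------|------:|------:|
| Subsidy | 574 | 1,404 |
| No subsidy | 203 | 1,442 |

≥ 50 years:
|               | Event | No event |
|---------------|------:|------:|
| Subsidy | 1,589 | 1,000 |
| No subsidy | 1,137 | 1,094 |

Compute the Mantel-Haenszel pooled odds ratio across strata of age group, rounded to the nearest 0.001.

OR_MH = Σ(aᵢdᵢ/nᵢ) / Σ(bᵢcᵢ/nᵢ), where nᵢ is the stratum total.
Stratum 1 (< 50 years): n = 3623; a·d/n = 574·1442/3623 = 228.4593; b·c/n = 1404·203/3623 = 78.6674
Stratum 2 (≥ 50 years): n = 4820; a·d/n = 1589·1094/4820 = 360.6568; b·c/n = 1000·1137/4820 = 235.8921
OR_MH = (228.4593 + 360.6568) / (78.6674 + 235.8921) = 589.1161 / 314.5595 = 1.87283

1.873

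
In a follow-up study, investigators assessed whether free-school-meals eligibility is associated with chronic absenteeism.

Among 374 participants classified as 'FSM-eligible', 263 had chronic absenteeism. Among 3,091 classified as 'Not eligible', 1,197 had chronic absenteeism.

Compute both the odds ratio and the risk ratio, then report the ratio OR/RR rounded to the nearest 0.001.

2.065

From the description: a = 263, b = 111, c = 1197, d = 1894.
OR = (263·1894)/(111·1197) = 498122/132867 = 3.74903
Risk in exposed = 263/374 = 0.70321; risk in unexposed = 1197/3091 = 0.38725; RR = 1.81589
OR/RR = 3.74903 / 1.81589 = 2.06457
The outcome is not rare, so the OR lies further from 1 than the RR.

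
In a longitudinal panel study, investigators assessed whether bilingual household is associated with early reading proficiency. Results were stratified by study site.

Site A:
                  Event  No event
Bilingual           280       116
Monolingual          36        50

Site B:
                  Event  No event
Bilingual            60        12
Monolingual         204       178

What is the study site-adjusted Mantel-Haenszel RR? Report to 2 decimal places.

RR_MH = Σ(aᵢ·n₀ᵢ/nᵢ) / Σ(cᵢ·n₁ᵢ/nᵢ), with n₁ᵢ = aᵢ+bᵢ (exposed), n₀ᵢ = cᵢ+dᵢ (unexposed), nᵢ = n₁ᵢ+n₀ᵢ.
Stratum 1 (Site A): n₁ = 396, n₀ = 86, n = 482; a·n₀/n = 280·86/482 = 49.9585; c·n₁/n = 36·396/482 = 29.5768
Stratum 2 (Site B): n₁ = 72, n₀ = 382, n = 454; a·n₀/n = 60·382/454 = 50.4846; c·n₁/n = 204·72/454 = 32.3524
RR_MH = (49.9585 + 50.4846) / (29.5768 + 32.3524) = 100.4431 / 61.9292 = 1.62190

1.62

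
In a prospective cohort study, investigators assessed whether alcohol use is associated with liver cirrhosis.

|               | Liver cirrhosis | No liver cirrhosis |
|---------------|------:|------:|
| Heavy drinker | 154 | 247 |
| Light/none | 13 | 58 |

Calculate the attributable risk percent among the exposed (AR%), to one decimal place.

Cells: a = 154, b = 247, c = 13, d = 58.
Risk in exposed = 154/401 = 0.38404; risk in unexposed = 13/71 = 0.18310.
RR = 0.38404/0.18310 = 2.09745
AR% = (RR − 1)/RR × 100 = (2.09745 − 1)/2.09745 × 100 = 52.3230%

52.3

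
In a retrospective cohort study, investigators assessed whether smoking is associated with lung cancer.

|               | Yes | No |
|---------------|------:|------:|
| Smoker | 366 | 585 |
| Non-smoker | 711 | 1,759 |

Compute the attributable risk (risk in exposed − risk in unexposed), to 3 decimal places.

0.097

Cells: a = 366, b = 585, c = 711, d = 1759.
Risk in exposed = 366/951 = 0.384858; risk in unexposed = 711/2470 = 0.287854.
Risk difference = 0.384858 − 0.287854 = 0.097004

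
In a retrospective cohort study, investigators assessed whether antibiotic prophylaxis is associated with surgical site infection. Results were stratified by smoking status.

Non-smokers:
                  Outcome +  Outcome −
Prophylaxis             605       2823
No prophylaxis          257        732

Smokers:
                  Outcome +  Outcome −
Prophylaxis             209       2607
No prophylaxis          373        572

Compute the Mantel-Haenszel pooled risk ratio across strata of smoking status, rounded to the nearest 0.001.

0.393

RR_MH = Σ(aᵢ·n₀ᵢ/nᵢ) / Σ(cᵢ·n₁ᵢ/nᵢ), with n₁ᵢ = aᵢ+bᵢ (exposed), n₀ᵢ = cᵢ+dᵢ (unexposed), nᵢ = n₁ᵢ+n₀ᵢ.
Stratum 1 (Non-smokers): n₁ = 3428, n₀ = 989, n = 4417; a·n₀/n = 605·989/4417 = 135.4641; c·n₁/n = 257·3428/4417 = 199.4557
Stratum 2 (Smokers): n₁ = 2816, n₀ = 945, n = 3761; a·n₀/n = 209·945/3761 = 52.5140; c·n₁/n = 373·2816/3761 = 279.2789
RR_MH = (135.4641 + 52.5140) / (199.4557 + 279.2789) = 187.9781 / 478.7347 = 0.39266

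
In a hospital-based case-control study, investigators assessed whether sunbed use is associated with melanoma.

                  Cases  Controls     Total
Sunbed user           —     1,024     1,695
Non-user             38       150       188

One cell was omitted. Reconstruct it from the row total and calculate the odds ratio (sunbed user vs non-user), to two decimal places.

2.59

The missing cell is in the exposed row: 1695 − 1024 = 671.
So a = 671, b = 1024, c = 38, d = 150.
OR = (a·d)/(b·c) = (671 × 150) / (1024 × 38) = 100650 / 38912 = 2.58661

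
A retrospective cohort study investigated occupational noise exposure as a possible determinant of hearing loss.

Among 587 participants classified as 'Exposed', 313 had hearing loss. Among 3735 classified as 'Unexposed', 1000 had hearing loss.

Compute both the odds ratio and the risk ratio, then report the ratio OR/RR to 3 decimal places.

1.569

From the description: a = 313, b = 274, c = 1000, d = 2735.
OR = (313·2735)/(274·1000) = 856055/274000 = 3.12429
Risk in exposed = 313/587 = 0.53322; risk in unexposed = 1000/3735 = 0.26774; RR = 1.99158
OR/RR = 3.12429 / 1.99158 = 1.56875
The outcome is not rare, so the OR lies further from 1 than the RR.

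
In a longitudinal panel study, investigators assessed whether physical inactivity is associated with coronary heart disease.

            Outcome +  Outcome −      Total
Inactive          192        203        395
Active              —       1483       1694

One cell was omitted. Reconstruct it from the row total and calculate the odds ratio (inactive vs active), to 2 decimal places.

The missing cell is in the unexposed row: 1694 − 1483 = 211.
So a = 192, b = 203, c = 211, d = 1483.
OR = (a·d)/(b·c) = (192 × 1483) / (203 × 211) = 284736 / 42833 = 6.64758

6.65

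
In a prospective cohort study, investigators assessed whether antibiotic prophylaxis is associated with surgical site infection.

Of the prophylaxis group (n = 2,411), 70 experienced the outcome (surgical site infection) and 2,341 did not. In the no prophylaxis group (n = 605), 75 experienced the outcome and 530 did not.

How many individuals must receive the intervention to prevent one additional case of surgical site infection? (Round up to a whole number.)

11

Risk in treated group = 70/2411 = 0.02903; risk in control = 75/605 = 0.12397.
Absolute risk reduction = 0.12397 − 0.02903 = 0.09493
NNT = 1 / ARR = 1 / 0.09493 = 10.534 → round up → 11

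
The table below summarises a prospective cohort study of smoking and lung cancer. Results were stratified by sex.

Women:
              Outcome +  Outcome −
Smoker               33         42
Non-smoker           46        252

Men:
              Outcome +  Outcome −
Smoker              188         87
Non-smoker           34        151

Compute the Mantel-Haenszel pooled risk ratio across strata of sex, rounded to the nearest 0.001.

3.448

RR_MH = Σ(aᵢ·n₀ᵢ/nᵢ) / Σ(cᵢ·n₁ᵢ/nᵢ), with n₁ᵢ = aᵢ+bᵢ (exposed), n₀ᵢ = cᵢ+dᵢ (unexposed), nᵢ = n₁ᵢ+n₀ᵢ.
Stratum 1 (Women): n₁ = 75, n₀ = 298, n = 373; a·n₀/n = 33·298/373 = 26.3646; c·n₁/n = 46·75/373 = 9.2493
Stratum 2 (Men): n₁ = 275, n₀ = 185, n = 460; a·n₀/n = 188·185/460 = 75.6087; c·n₁/n = 34·275/460 = 20.3261
RR_MH = (26.3646 + 75.6087) / (9.2493 + 20.3261) = 101.9733 / 29.5754 = 3.44791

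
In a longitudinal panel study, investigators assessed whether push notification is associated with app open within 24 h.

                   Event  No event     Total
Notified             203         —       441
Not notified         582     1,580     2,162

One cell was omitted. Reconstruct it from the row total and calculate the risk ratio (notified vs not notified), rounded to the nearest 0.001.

1.710

The missing cell is in the exposed row: 441 − 203 = 238.
So a = 203, b = 238, c = 582, d = 1580.
RR = [a/(a+b)] / [c/(c+d)] = (203/441) / (582/2162) = 0.46032/0.26920 = 1.70998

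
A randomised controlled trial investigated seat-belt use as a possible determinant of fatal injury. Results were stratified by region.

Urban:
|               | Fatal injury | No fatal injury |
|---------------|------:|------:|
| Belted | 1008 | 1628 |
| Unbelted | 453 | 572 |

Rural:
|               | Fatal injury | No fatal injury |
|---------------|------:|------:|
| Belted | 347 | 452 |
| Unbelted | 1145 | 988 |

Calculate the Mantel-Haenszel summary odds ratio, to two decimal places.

OR_MH = Σ(aᵢdᵢ/nᵢ) / Σ(bᵢcᵢ/nᵢ), where nᵢ is the stratum total.
Stratum 1 (Urban): n = 3661; a·d/n = 1008·572/3661 = 157.4914; b·c/n = 1628·453/3661 = 201.4433
Stratum 2 (Rural): n = 2932; a·d/n = 347·988/2932 = 116.9291; b·c/n = 452·1145/2932 = 176.5143
OR_MH = (157.4914 + 116.9291) / (201.4433 + 176.5143) = 274.4205 / 377.9576 = 0.72606

0.73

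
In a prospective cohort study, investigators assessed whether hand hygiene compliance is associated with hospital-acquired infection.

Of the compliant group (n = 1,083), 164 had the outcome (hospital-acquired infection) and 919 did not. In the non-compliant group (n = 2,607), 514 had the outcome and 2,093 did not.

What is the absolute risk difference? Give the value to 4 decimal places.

From the description: a = 164, b = 919, c = 514, d = 2093.
Risk in exposed = 164/1083 = 0.151431; risk in unexposed = 514/2607 = 0.197161.
Risk difference = 0.151431 − 0.197161 = -0.045730

-0.0457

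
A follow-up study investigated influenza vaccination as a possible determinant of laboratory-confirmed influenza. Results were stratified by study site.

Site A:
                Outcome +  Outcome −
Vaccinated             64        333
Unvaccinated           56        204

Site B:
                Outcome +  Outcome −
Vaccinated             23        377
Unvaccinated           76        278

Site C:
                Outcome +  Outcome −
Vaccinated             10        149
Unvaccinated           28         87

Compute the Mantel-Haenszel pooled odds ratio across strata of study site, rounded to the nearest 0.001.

OR_MH = Σ(aᵢdᵢ/nᵢ) / Σ(bᵢcᵢ/nᵢ), where nᵢ is the stratum total.
Stratum 1 (Site A): n = 657; a·d/n = 64·204/657 = 19.8721; b·c/n = 333·56/657 = 28.3836
Stratum 2 (Site B): n = 754; a·d/n = 23·278/754 = 8.4801; b·c/n = 377·76/754 = 38.0000
Stratum 3 (Site C): n = 274; a·d/n = 10·87/274 = 3.1752; b·c/n = 149·28/274 = 15.2263
OR_MH = (19.8721 + 8.4801 + 3.1752) / (28.3836 + 38.0000 + 15.2263) = 31.5274 / 81.6098 = 0.38632

0.386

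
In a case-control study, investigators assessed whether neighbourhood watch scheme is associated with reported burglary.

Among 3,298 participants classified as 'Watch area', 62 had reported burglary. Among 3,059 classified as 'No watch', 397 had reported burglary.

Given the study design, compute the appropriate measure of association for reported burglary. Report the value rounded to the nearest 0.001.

0.128

From the description: a = 62, b = 3236, c = 397, d = 2662.
This is a case-control study: participants were sampled on outcome status, so risks in the source population cannot be estimated directly — relative risk is not valid here. The odds ratio is the appropriate measure.
OR = (a·d)/(b·c) = (62 × 2662) / (3236 × 397) = 165044 / 1284692 = 0.12847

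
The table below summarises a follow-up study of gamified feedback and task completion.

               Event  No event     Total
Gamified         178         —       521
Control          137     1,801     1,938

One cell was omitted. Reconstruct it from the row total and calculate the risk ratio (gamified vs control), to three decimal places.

The missing cell is in the exposed row: 521 − 178 = 343.
So a = 178, b = 343, c = 137, d = 1801.
RR = [a/(a+b)] / [c/(c+d)] = (178/521) / (137/1938) = 0.34165/0.07069 = 4.83299

4.833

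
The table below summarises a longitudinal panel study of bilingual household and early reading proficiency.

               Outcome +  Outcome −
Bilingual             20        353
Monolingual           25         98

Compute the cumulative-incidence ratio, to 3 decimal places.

0.264

Cells: a = 20, b = 353, c = 25, d = 98.
Risk in exposed = 20/373 = 0.05362; risk in unexposed = 25/123 = 0.20325.
RR = 0.05362 / 0.20325 = 0.26381
The risk is 74% lower among the exposed than among the unexposed.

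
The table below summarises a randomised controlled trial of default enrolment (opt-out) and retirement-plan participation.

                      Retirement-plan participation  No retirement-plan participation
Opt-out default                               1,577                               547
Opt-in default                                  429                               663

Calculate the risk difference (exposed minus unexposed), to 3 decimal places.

Cells: a = 1577, b = 547, c = 429, d = 663.
Risk in exposed = 1577/2124 = 0.742467; risk in unexposed = 429/1092 = 0.392857.
Risk difference = 0.742467 − 0.392857 = 0.349610

0.350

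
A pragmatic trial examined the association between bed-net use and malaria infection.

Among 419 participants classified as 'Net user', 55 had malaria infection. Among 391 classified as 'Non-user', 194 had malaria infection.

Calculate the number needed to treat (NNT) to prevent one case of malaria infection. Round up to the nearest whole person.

3

Risk in treated group = 55/419 = 0.13126; risk in control = 194/391 = 0.49616.
Absolute risk reduction = 0.49616 − 0.13126 = 0.36490
NNT = 1 / ARR = 1 / 0.36490 = 2.740 → round up → 3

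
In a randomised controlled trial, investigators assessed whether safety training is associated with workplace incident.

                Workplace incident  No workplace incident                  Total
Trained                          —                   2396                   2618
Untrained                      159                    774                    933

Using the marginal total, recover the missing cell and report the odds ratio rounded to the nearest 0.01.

The missing cell is in the exposed row: 2618 − 2396 = 222.
So a = 222, b = 2396, c = 159, d = 774.
OR = (a·d)/(b·c) = (222 × 774) / (2396 × 159) = 171828 / 380964 = 0.45103

0.45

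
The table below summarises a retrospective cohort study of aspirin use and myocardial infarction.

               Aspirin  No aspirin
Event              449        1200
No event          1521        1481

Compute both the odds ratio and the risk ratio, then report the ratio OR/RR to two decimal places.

0.72

Reading the table with exposure as columns: a = 449 (Aspirin, case), b = 1521 (Aspirin, non-case), c = 1200 (No aspirin, case), d = 1481.
OR = (449·1481)/(1521·1200) = 664969/1825200 = 0.36433
Risk in exposed = 449/1970 = 0.22792; risk in unexposed = 1200/2681 = 0.44759; RR = 0.50921
OR/RR = 0.36433 / 0.50921 = 0.71548
The outcome is not rare, so the OR lies further from 1 than the RR.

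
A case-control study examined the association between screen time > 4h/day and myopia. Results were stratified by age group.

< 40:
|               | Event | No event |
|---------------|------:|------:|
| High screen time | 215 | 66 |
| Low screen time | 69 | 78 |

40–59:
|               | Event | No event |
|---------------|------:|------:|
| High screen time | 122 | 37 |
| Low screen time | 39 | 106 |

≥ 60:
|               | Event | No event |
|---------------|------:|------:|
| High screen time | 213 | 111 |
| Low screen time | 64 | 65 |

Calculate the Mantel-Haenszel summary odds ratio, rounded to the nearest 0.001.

OR_MH = Σ(aᵢdᵢ/nᵢ) / Σ(bᵢcᵢ/nᵢ), where nᵢ is the stratum total.
Stratum 1 (< 40): n = 428; a·d/n = 215·78/428 = 39.1822; b·c/n = 66·69/428 = 10.6402
Stratum 2 (40–59): n = 304; a·d/n = 122·106/304 = 42.5395; b·c/n = 37·39/304 = 4.7467
Stratum 3 (≥ 60): n = 453; a·d/n = 213·65/453 = 30.5629; b·c/n = 111·64/453 = 15.6821
OR_MH = (39.1822 + 42.5395 + 30.5629) / (10.6402 + 4.7467 + 15.6821) = 112.2846 / 31.0690 = 3.61404

3.614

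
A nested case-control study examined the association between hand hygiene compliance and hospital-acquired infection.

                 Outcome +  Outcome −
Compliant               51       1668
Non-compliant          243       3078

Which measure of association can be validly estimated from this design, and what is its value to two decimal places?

Cells: a = 51, b = 1668, c = 243, d = 3078.
This is a nested case-control study: participants were sampled on outcome status, so risks in the source population cannot be estimated directly — relative risk is not valid here. The odds ratio is the appropriate measure.
OR = (a·d)/(b·c) = (51 × 3078) / (1668 × 243) = 156978 / 405324 = 0.38729

0.39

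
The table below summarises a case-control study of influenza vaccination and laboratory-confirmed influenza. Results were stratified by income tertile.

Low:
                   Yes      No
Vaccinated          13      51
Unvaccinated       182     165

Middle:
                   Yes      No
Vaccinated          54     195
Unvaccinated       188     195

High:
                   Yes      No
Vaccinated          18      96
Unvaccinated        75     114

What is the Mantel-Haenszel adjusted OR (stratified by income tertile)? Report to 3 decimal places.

0.275

OR_MH = Σ(aᵢdᵢ/nᵢ) / Σ(bᵢcᵢ/nᵢ), where nᵢ is the stratum total.
Stratum 1 (Low): n = 411; a·d/n = 13·165/411 = 5.2190; b·c/n = 51·182/411 = 22.5839
Stratum 2 (Middle): n = 632; a·d/n = 54·195/632 = 16.6614; b·c/n = 195·188/632 = 58.0063
Stratum 3 (High): n = 303; a·d/n = 18·114/303 = 6.7723; b·c/n = 96·75/303 = 23.7624
OR_MH = (5.2190 + 16.6614 + 6.7723) / (22.5839 + 58.0063 + 23.7624) = 28.6526 / 104.3526 = 0.27458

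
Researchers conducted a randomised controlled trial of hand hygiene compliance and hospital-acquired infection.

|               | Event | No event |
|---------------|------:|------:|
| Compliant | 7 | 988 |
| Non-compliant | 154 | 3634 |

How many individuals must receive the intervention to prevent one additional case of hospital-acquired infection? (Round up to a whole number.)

Risk in treated group = 7/995 = 0.00704; risk in control = 154/3788 = 0.04065.
Absolute risk reduction = 0.04065 − 0.00704 = 0.03362
NNT = 1 / ARR = 1 / 0.03362 = 29.745 → round up → 30

30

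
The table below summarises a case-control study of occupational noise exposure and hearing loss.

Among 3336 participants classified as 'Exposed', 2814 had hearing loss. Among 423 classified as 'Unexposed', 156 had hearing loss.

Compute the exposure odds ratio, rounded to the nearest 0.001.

From the description: a = 2814, b = 522, c = 156, d = 267.
OR = (a·d)/(b·c) = (2814 × 267) / (522 × 156) = 751338 / 81432 = 9.22657
The odds of hearing loss are about 9.23 times as high in the exposed group.

9.227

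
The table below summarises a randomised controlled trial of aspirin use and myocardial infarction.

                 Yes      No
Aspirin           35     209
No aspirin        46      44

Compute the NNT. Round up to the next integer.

Risk in treated group = 35/244 = 0.14344; risk in control = 46/90 = 0.51111.
Absolute risk reduction = 0.51111 − 0.14344 = 0.36767
NNT = 1 / ARR = 1 / 0.36767 = 2.720 → round up → 3

3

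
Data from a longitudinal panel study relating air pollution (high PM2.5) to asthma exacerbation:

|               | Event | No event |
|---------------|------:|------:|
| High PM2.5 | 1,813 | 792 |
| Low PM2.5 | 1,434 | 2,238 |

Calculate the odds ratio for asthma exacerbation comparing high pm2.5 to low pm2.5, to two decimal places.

3.57

Cells: a = 1813, b = 792, c = 1434, d = 2238.
OR = (a·d)/(b·c) = (1813 × 2238) / (792 × 1434) = 4057494 / 1135728 = 3.57259
The odds of asthma exacerbation are about 3.57 times as high in the high pm2.5 group.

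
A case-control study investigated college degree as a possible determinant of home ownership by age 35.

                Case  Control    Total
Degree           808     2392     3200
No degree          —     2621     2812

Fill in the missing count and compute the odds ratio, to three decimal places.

4.635

The missing cell is in the unexposed row: 2812 − 2621 = 191.
So a = 808, b = 2392, c = 191, d = 2621.
OR = (a·d)/(b·c) = (808 × 2621) / (2392 × 191) = 2117768 / 456872 = 4.63536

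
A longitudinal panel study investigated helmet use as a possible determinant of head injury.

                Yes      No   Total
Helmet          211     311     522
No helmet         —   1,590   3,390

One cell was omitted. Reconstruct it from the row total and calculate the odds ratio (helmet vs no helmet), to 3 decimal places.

The missing cell is in the unexposed row: 3390 − 1590 = 1800.
So a = 211, b = 311, c = 1800, d = 1590.
OR = (a·d)/(b·c) = (211 × 1590) / (311 × 1800) = 335490 / 559800 = 0.59930

0.599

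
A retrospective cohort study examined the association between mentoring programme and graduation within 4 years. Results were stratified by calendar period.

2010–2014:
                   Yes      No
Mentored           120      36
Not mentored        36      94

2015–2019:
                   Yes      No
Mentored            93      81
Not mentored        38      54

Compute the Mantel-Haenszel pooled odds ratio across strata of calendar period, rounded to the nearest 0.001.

3.622

OR_MH = Σ(aᵢdᵢ/nᵢ) / Σ(bᵢcᵢ/nᵢ), where nᵢ is the stratum total.
Stratum 1 (2010–2014): n = 286; a·d/n = 120·94/286 = 39.4406; b·c/n = 36·36/286 = 4.5315
Stratum 2 (2015–2019): n = 266; a·d/n = 93·54/266 = 18.8797; b·c/n = 81·38/266 = 11.5714
OR_MH = (39.4406 + 18.8797) / (4.5315 + 11.5714) = 58.3203 / 16.1029 = 3.62172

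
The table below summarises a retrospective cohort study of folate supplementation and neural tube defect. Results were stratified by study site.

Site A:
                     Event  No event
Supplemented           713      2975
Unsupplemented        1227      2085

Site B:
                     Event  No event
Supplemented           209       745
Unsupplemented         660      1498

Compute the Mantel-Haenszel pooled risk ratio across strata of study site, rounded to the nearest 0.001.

0.568

RR_MH = Σ(aᵢ·n₀ᵢ/nᵢ) / Σ(cᵢ·n₁ᵢ/nᵢ), with n₁ᵢ = aᵢ+bᵢ (exposed), n₀ᵢ = cᵢ+dᵢ (unexposed), nᵢ = n₁ᵢ+n₀ᵢ.
Stratum 1 (Site A): n₁ = 3688, n₀ = 3312, n = 7000; a·n₀/n = 713·3312/7000 = 337.3509; c·n₁/n = 1227·3688/7000 = 646.4537
Stratum 2 (Site B): n₁ = 954, n₀ = 2158, n = 3112; a·n₀/n = 209·2158/3112 = 144.9299; c·n₁/n = 660·954/3112 = 202.3265
RR_MH = (337.3509 + 144.9299) / (646.4537 + 202.3265) = 482.2808 / 848.7802 = 0.56820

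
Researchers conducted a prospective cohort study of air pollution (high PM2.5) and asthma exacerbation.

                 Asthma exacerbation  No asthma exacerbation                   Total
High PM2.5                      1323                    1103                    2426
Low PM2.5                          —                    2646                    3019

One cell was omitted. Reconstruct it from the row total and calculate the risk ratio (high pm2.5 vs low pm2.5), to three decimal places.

The missing cell is in the unexposed row: 3019 − 2646 = 373.
So a = 1323, b = 1103, c = 373, d = 2646.
RR = [a/(a+b)] / [c/(c+d)] = (1323/2426) / (373/3019) = 0.54534/0.12355 = 4.41391

4.414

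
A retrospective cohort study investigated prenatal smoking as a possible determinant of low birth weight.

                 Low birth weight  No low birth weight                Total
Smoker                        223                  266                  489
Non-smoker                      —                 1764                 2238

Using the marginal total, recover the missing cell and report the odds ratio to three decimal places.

3.120

The missing cell is in the unexposed row: 2238 − 1764 = 474.
So a = 223, b = 266, c = 474, d = 1764.
OR = (a·d)/(b·c) = (223 × 1764) / (266 × 474) = 393372 / 126084 = 3.11992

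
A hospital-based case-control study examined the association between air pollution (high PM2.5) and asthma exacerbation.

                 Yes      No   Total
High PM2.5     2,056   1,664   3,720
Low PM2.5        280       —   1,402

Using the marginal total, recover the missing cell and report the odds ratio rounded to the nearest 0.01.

The missing cell is in the unexposed row: 1402 − 280 = 1122.
So a = 2056, b = 1664, c = 280, d = 1122.
OR = (a·d)/(b·c) = (2056 × 1122) / (1664 × 280) = 2306832 / 465920 = 4.95113

4.95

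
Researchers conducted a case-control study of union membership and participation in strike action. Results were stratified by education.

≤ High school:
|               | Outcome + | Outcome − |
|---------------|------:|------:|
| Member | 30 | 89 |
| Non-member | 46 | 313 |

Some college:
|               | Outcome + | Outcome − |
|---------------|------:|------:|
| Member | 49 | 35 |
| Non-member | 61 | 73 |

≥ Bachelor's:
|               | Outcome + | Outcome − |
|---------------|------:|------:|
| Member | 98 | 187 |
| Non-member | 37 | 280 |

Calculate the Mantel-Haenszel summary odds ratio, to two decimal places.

2.73

OR_MH = Σ(aᵢdᵢ/nᵢ) / Σ(bᵢcᵢ/nᵢ), where nᵢ is the stratum total.
Stratum 1 (≤ High school): n = 478; a·d/n = 30·313/478 = 19.6444; b·c/n = 89·46/478 = 8.5649
Stratum 2 (Some college): n = 218; a·d/n = 49·73/218 = 16.4083; b·c/n = 35·61/218 = 9.7936
Stratum 3 (≥ Bachelor's): n = 602; a·d/n = 98·280/602 = 45.5814; b·c/n = 187·37/602 = 11.4934
OR_MH = (19.6444 + 16.4083 + 45.5814) / (8.5649 + 9.7936 + 11.4934) = 81.6340 / 29.8518 = 2.73464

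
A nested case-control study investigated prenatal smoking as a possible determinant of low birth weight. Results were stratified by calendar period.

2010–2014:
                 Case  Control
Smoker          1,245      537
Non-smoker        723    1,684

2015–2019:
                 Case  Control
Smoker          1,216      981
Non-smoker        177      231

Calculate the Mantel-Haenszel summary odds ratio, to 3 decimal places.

3.818

OR_MH = Σ(aᵢdᵢ/nᵢ) / Σ(bᵢcᵢ/nᵢ), where nᵢ is the stratum total.
Stratum 1 (2010–2014): n = 4189; a·d/n = 1245·1684/4189 = 500.4965; b·c/n = 537·723/4189 = 92.6835
Stratum 2 (2015–2019): n = 2605; a·d/n = 1216·231/2605 = 107.8296; b·c/n = 981·177/2605 = 66.6553
OR_MH = (500.4965 + 107.8296) / (92.6835 + 66.6553) = 608.3261 / 159.3387 = 3.81782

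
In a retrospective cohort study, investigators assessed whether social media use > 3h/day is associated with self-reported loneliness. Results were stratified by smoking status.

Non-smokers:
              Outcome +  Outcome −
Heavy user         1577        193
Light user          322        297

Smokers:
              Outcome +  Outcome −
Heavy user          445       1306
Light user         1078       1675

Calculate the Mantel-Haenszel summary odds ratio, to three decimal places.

1.068

OR_MH = Σ(aᵢdᵢ/nᵢ) / Σ(bᵢcᵢ/nᵢ), where nᵢ is the stratum total.
Stratum 1 (Non-smokers): n = 2389; a·d/n = 1577·297/2389 = 196.0523; b·c/n = 193·322/2389 = 26.0134
Stratum 2 (Smokers): n = 4504; a·d/n = 445·1675/4504 = 165.4918; b·c/n = 1306·1078/4504 = 312.5817
OR_MH = (196.0523 + 165.4918) / (26.0134 + 312.5817) = 361.5441 / 338.5951 = 1.06778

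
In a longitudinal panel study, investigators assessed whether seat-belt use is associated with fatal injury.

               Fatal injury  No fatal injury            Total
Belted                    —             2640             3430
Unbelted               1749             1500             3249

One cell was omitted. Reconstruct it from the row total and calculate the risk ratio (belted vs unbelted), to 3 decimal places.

0.428

The missing cell is in the exposed row: 3430 − 2640 = 790.
So a = 790, b = 2640, c = 1749, d = 1500.
RR = [a/(a+b)] / [c/(c+d)] = (790/3430) / (1749/3249) = 0.23032/0.53832 = 0.42785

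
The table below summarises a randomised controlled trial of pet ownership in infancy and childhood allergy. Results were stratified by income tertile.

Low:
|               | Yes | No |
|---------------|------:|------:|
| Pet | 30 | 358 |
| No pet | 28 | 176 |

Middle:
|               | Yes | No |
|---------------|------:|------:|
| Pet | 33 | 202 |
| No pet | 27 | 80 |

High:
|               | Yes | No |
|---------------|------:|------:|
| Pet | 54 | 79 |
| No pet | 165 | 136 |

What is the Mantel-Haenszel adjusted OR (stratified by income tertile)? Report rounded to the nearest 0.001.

OR_MH = Σ(aᵢdᵢ/nᵢ) / Σ(bᵢcᵢ/nᵢ), where nᵢ is the stratum total.
Stratum 1 (Low): n = 592; a·d/n = 30·176/592 = 8.9189; b·c/n = 358·28/592 = 16.9324
Stratum 2 (Middle): n = 342; a·d/n = 33·80/342 = 7.7193; b·c/n = 202·27/342 = 15.9474
Stratum 3 (High): n = 434; a·d/n = 54·136/434 = 16.9217; b·c/n = 79·165/434 = 30.0346
OR_MH = (8.9189 + 7.7193 + 16.9217) / (16.9324 + 15.9474 + 30.0346) = 33.5599 / 62.9144 = 0.53342

0.533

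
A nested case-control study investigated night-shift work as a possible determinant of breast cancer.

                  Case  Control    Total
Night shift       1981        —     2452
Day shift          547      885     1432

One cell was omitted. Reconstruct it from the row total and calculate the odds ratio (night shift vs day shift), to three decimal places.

6.805

The missing cell is in the exposed row: 2452 − 1981 = 471.
So a = 1981, b = 471, c = 547, d = 885.
OR = (a·d)/(b·c) = (1981 × 885) / (471 × 547) = 1753185 / 257637 = 6.80486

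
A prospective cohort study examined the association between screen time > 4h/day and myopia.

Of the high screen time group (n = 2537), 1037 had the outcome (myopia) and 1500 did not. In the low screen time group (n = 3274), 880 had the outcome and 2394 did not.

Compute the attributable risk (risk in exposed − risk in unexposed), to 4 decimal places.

0.1400

From the description: a = 1037, b = 1500, c = 880, d = 2394.
Risk in exposed = 1037/2537 = 0.408750; risk in unexposed = 880/3274 = 0.268784.
Risk difference = 0.408750 − 0.268784 = 0.139966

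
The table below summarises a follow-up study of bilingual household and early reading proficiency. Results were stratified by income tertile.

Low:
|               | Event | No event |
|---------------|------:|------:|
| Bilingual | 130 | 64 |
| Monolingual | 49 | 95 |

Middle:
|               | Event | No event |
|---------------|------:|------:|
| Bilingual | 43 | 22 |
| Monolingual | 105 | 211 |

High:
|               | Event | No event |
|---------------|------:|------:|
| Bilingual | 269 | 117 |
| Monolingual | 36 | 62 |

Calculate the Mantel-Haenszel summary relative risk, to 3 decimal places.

RR_MH = Σ(aᵢ·n₀ᵢ/nᵢ) / Σ(cᵢ·n₁ᵢ/nᵢ), with n₁ᵢ = aᵢ+bᵢ (exposed), n₀ᵢ = cᵢ+dᵢ (unexposed), nᵢ = n₁ᵢ+n₀ᵢ.
Stratum 1 (Low): n₁ = 194, n₀ = 144, n = 338; a·n₀/n = 130·144/338 = 55.3846; c·n₁/n = 49·194/338 = 28.1243
Stratum 2 (Middle): n₁ = 65, n₀ = 316, n = 381; a·n₀/n = 43·316/381 = 35.6640; c·n₁/n = 105·65/381 = 17.9134
Stratum 3 (High): n₁ = 386, n₀ = 98, n = 484; a·n₀/n = 269·98/484 = 54.4669; c·n₁/n = 36·386/484 = 28.7107
RR_MH = (55.3846 + 35.6640 + 54.4669) / (28.1243 + 17.9134 + 28.7107) = 145.5156 / 74.7484 = 1.94674

1.947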